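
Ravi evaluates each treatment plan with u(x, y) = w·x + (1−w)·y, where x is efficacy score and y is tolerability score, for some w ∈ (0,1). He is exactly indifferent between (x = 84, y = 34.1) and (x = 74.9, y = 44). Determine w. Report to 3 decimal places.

w = 0.521

Equating utilities: w·84 + (1−w)·34.1 = w·74.9 + (1−w)·44.
Collecting terms: w·9.1 = (1−w)·9.9.
The marginal rate of substitution is 9.9/9.1, so w = 9.9/(9.1+9.9) = 0.521.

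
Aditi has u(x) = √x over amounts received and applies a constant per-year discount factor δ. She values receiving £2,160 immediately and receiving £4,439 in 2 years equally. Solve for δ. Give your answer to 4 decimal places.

Equating discounted utilities: u(2160) = δ^2·u(4439) ⇒ δ^2 = u(2160)/u(4439).
Since u(x) = √x, δ^2 = √(2160/4439) = 0.69756.
Taking the square root: δ = 0.69756^(1/2) ≈ 0.8352.

δ ≈ 0.8352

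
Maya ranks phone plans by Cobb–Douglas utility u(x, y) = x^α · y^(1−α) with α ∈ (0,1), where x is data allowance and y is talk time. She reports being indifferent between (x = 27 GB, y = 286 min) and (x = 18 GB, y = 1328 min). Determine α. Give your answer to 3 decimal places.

α ≈ 0.791

The Cobb–Douglas utilities coincide, so 27^α·286^(1−α) = 18^α·1328^(1−α).
(27/18)^α = (1328/286)^(1−α); take logs: α·ln(27/18) = (1−α)·ln(1328/286), i.e. α·0.405465 = (1−α)·1.535438.
So α/(1−α) = (1.535438)/(0.405465) = 3.786857, and α = 3.786857/4.786857 ≈ 0.791.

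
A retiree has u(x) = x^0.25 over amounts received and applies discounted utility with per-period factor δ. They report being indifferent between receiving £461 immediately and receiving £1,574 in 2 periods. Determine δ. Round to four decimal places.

δ ≈ 0.8577

The payoff in 2 periods is discounted by δ^2, so u(461) = δ^2·u(1574) and δ^2 = u(461)/u(1574).
Since u(x) = x^0.25, δ^2 = (461/1574)^0.25 = 0.29288^0.25 = 0.73565.
So δ = 0.73565^(1/2) ≈ 0.8577.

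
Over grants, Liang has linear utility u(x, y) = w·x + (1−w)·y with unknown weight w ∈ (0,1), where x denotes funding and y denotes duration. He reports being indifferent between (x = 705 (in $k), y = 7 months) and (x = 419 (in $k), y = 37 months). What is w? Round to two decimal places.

w = 0.09

u(705,7) = u(419,37) means w·705 + (1−w)·7 = w·419 + (1−w)·37.
Rearranging, 286·w − 30·(1−w) = 0.
Hence w = 30/(286+30) = 30/316 = 0.09.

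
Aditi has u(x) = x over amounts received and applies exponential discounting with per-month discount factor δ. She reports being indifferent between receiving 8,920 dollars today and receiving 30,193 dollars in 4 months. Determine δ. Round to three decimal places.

Indifference means u(8920) = δ^4 · u(30193), so δ^4 = u(8920)/u(30193).
With u(x) = x: δ^4 = 8920/30193 = 0.29543.
Taking the 4th root: δ = 0.29543^(1/4) ≈ 0.737.

δ ≈ 0.737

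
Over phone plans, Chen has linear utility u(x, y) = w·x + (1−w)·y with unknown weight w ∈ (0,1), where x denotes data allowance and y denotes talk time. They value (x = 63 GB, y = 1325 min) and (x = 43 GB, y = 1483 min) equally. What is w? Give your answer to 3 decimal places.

w = 0.888

u(63,1325) = u(43,1483) means w·63 + (1−w)·1325 = w·43 + (1−w)·1483.
Collecting terms: w·20 = (1−w)·158.
The marginal rate of substitution is 158/20, so w = 158/(20+158) = 0.888.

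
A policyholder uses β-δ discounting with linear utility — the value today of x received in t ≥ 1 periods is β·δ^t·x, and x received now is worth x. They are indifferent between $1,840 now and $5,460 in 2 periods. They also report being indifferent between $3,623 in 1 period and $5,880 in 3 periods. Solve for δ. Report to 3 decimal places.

From the later pair, β·δ^1·3623 = β·δ^3·5880; dividing through, δ^2 = 3623/5880 = 0.61616, so δ = 0.78496.

δ ≈ 0.785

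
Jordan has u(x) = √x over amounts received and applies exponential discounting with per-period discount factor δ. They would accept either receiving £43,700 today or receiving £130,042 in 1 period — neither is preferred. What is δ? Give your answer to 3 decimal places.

The payoff in 1 period is discounted by δ, so u(43700) = δ·u(130042) and δ = u(43700)/u(130042).
With u(x) = √x: δ = √43700/√130042 = √(43700/130042) = 0.57969.

δ ≈ 0.580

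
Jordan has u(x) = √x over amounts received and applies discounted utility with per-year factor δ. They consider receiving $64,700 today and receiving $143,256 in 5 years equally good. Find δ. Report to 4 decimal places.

Indifference means u(64700) = δ^5 · u(143256), so δ^5 = u(64700)/u(143256).
Since u(x) = √x, δ^5 = √(64700/143256) = 0.67204.
So δ = 0.67204^(1/5) ≈ 0.9236.

δ ≈ 0.9236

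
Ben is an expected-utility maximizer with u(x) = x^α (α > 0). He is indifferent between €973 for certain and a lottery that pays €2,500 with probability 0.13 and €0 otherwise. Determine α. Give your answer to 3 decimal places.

α ≈ 2.162

EU(lottery) = 0.13·2500^α + 0.87·0 = 0.13·2500^α.
Indifference: 973^α = 0.13·2500^α, so (973/2500)^α = 0.13.
Take logs: α = ln 0.13 / ln(973/2500) ≈ 2.16203.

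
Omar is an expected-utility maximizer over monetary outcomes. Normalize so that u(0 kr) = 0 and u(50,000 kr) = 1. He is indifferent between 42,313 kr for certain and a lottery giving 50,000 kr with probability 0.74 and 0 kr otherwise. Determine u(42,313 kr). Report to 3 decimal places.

0.740

By the standard-gamble method, u(42,313 kr) is just the indifference probability on the best outcome: 0.74.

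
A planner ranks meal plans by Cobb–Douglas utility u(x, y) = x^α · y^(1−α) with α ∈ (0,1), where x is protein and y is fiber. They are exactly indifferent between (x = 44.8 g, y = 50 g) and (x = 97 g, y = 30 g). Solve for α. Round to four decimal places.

α ≈ 0.3980

The Cobb–Douglas utilities coincide, so 44.8^α·50^(1−α) = 97^α·30^(1−α).
Rearrange to (44.8/97)^α = (30/50)^(1−α) and take logs: α·-0.7725028 = (1−α)·-0.5108256.
With A = -0.7725028 and B = -0.5108256: α·A = (1−α)·B, so α = B/(A+B) = -0.5108256/-1.2833284 ≈ 0.3980.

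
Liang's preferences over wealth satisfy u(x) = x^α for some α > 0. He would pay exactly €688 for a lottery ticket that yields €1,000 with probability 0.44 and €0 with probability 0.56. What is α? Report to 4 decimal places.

α ≈ 2.1953

EU(lottery) = 0.44·1000^α + 0.56·0 = 0.44·1000^α.
Indifference: 688^α = 0.44·1000^α, so (688/1000)^α = 0.44.
Taking logs: α·ln(688/1000) = ln(0.44), so α = -0.8209806 / -0.3739664 ≈ 2.1953.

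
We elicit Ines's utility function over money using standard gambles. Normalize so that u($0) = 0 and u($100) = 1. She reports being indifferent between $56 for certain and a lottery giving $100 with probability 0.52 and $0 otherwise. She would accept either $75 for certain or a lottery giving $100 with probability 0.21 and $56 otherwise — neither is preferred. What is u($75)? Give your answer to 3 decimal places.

The first gamble pins u($56): it must equal 0.52·1 + 0.48·0 = 0.52.
The second indifference gives u($75) = 0.21·u($100) + 0.79·u($56) = 0.21·1.00 + 0.79·0.52 = 0.6208.

0.621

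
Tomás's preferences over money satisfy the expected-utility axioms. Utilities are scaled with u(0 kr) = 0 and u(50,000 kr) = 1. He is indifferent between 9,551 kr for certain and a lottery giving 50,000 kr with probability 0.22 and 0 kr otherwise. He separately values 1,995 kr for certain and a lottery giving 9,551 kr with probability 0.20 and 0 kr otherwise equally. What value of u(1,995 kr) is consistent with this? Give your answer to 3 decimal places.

0.044

From the first indifference, u(9,551 kr) = 0.22·u(50,000 kr) + 0.78·u(0 kr) = 0.22·1 + 0.78·0 = 0.22.
The second indifference gives u(1,995 kr) = 0.20·u(9,551 kr) + 0.80·u(0 kr) = 0.20·0.22 + 0.80·0.00 = 0.0440.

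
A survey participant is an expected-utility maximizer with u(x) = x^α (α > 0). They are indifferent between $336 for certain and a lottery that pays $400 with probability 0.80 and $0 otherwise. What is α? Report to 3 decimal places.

The lottery's expected utility is 0.80·u(400) + 0.20·u(0) = 0.80·400^α (since u(0) = 0 for α > 0).
Equating: 336^α = 0.80·400^α, i.e. 0.8400^α = 0.80.
Take logs: α = ln 0.80 / ln(336/400) ≈ 1.27983.

α ≈ 1.280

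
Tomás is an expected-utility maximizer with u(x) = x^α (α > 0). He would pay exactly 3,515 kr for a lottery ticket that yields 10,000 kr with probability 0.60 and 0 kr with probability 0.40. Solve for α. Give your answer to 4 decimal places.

Since u(0) = 0, the lottery's EU is 0.60·10000^α.
Setting u(3515) equal to that: 3515^α = 0.60·10000^α ⇒ (3515/10000)^α = 0.60.
α = ln(0.60) / ln(3515/10000) = -0.5108256/-1.0455456 ≈ 0.4886.

α ≈ 0.4886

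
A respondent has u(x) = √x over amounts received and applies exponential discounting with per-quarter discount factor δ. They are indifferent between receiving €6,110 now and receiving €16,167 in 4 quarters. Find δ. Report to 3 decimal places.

Equating discounted utilities: u(6110) = δ^4·u(16167) ⇒ δ^4 = u(6110)/u(16167).
With u(x) = √x: δ^4 = √6110/√16167 = √(6110/16167) = 0.61476.
Taking the 4th root: δ = 0.61476^(1/4) ≈ 0.885.

δ ≈ 0.885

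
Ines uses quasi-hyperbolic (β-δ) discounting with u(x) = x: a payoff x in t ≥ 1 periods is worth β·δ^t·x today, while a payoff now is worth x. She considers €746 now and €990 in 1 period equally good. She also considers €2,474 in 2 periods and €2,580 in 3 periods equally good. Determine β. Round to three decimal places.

β ≈ 0.786

Both payoffs in the second observation are in the future, so β drops out: δ^2·2474 = δ^3·2580 ⇒ δ = 2474/2580 = 0.95891.
Now use the now-vs-future pair: 746 = β·δ·990 gives β = 746/(0.95891·990) ≈ 0.786.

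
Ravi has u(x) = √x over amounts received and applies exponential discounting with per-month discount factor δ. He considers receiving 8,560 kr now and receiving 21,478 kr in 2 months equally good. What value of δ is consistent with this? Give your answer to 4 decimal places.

Equating discounted utilities: u(8560) = δ^2·u(21478) ⇒ δ^2 = u(8560)/u(21478).
With u(x) = √x: δ^2 = √8560/√21478 = √(8560/21478) = 0.63131.
Taking the square root: δ = 0.63131^(1/2) ≈ 0.7945.

δ ≈ 0.7945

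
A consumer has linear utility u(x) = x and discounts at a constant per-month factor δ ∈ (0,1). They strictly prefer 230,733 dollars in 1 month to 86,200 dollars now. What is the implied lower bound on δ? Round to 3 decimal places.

Under u(x) = x this choice says 86200 < δ·230733.
Dividing through by 230733 gives δ > 0.37359.

δ > 0.374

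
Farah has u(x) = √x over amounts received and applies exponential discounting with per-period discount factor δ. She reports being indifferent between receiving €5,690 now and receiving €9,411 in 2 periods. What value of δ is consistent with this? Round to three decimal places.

δ ≈ 0.882

Equating discounted utilities: u(5690) = δ^2·u(9411) ⇒ δ^2 = u(5690)/u(9411).
Since u(x) = √x, δ^2 = √(5690/9411) = 0.77757.
Taking the square root: δ = 0.77757^(1/2) ≈ 0.882.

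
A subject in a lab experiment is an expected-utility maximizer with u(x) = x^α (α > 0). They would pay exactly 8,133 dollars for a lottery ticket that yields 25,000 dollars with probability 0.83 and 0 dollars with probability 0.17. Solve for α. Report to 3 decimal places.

α ≈ 0.166

Since u(0) = 0, the lottery's EU is 0.83·25000^α.
Indifference: 8133^α = 0.83·25000^α, so (8133/25000)^α = 0.83.
Take logs: α = ln 0.83 / ln(8133/25000) ≈ 0.16593.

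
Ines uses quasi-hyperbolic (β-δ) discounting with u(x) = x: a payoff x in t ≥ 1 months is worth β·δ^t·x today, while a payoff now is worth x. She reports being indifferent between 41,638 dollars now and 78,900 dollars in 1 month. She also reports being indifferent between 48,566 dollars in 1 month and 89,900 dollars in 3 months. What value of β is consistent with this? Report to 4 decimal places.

β ≈ 0.7180

The second indifference involves only future payoffs, so β cancels: β·δ^1·48566 = β·δ^3·89900, giving δ^2 = 48566/89900 = 0.54022, so δ = 0.73500.
Substituting δ into 41638 = β·δ·78900: β = 41638/(57991.364) ≈ 0.7180.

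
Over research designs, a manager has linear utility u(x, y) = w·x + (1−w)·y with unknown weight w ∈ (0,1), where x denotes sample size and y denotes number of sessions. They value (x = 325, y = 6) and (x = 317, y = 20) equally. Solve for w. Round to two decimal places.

w = 0.64

Indifference: w·325 + (1−w)·6 = w·317 + (1−w)·20.
Collecting terms: w·8 = (1−w)·14.
Hence w = 14/(8+14) = 14/22 = 0.64.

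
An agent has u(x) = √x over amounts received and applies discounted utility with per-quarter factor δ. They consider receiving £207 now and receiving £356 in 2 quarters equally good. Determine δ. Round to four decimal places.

δ ≈ 0.8732

Indifference means u(207) = δ^2 · u(356), so δ^2 = u(207)/u(356).
With u(x) = √x: δ^2 = √207/√356 = √(207/356) = 0.76254.
So δ = 0.76254^(1/2) ≈ 0.8732.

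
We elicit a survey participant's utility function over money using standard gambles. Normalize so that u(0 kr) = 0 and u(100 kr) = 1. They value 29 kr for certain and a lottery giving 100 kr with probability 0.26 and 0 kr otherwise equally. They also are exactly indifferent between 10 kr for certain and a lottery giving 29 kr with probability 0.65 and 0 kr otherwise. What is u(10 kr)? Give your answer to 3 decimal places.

First, u(29 kr) = 0.26·u(100 kr) + 0.74·u(0 kr) = 0.26.
Then u(10 kr) = 0.65·u(29 kr) + 0.35·u(0 kr) = 0.65·0.26 + 0.35·0.00 = 0.1690.

0.169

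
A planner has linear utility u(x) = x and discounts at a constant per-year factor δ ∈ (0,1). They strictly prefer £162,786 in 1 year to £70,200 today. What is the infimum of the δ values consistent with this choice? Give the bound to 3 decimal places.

The preference means 70200 < δ·162786.
So δ > 70200/162786 = 0.43124.

δ > 0.431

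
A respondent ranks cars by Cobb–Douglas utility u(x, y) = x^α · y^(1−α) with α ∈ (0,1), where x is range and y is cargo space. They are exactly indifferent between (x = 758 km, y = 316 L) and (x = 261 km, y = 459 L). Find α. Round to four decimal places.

Set the two utilities equal: 758^α·316^(1−α) = 261^α·459^(1−α).
Rearrange to (758/261)^α = (459/316)^(1−α) and take logs: α·1.0661630 = (1−α)·0.3733080.
With A = 1.0661630 and B = 0.3733080: α·A = (1−α)·B, so α = B/(A+B) = 0.3733080/1.4394710 ≈ 0.2593.

α ≈ 0.2593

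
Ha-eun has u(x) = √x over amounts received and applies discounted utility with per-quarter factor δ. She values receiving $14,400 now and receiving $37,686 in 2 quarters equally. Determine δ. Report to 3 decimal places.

δ ≈ 0.786

The payoff in 2 quarters is discounted by δ^2, so u(14400) = δ^2·u(37686) and δ^2 = u(14400)/u(37686).
Since u(x) = √x, δ^2 = √(14400/37686) = 0.61815.
Hence δ = (0.61815)^(1/2) = 0.78622.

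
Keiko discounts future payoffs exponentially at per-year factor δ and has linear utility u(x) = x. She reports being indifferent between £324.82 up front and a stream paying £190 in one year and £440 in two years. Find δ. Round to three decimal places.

The stream is worth 190δ + 440δ² today, so 190δ + 440δ² = 324.82.
Rearranged: 440δ² + 190δ − 324.82 = 0.
By the quadratic formula (taking the positive root), δ = (−190 + √607783.20) / 880 ≈ 0.670.

δ ≈ 0.670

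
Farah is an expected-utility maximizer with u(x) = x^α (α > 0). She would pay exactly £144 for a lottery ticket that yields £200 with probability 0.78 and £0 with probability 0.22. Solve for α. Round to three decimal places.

EU(lottery) = 0.78·200^α + 0.22·0 = 0.78·200^α.
Indifference: 144^α = 0.78·200^α, so (144/200)^α = 0.78.
Take logs: α = ln 0.78 / ln(144/200) ≈ 0.75634.

α ≈ 0.756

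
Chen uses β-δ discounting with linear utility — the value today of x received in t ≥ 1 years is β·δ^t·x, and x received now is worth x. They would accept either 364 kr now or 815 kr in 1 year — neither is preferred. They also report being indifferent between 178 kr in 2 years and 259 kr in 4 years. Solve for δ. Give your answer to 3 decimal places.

δ ≈ 0.829

From the later pair, β·δ^2·178 = β·δ^4·259; dividing through, δ^2 = 178/259 = 0.68726, so δ = 0.82901.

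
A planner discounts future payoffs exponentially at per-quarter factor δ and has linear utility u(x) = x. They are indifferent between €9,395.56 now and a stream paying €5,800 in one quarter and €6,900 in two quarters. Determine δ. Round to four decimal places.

Present value of the stream is 5800·δ + 6900·δ². Indifference gives 5800δ + 6900δ² = 9395.56.
So 6900δ² + 5800δ − 9395.56 = 0.
The positive root is δ = [−5800 + √(5800² + 4·6900·9395.56)] / (2·6900) = (−5800 + 17116.000)/13800 ≈ 0.8200.

δ ≈ 0.8200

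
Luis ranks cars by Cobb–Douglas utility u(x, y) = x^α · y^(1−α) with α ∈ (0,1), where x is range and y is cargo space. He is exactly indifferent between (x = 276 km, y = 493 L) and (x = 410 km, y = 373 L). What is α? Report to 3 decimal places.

Indifference: 276^α · 493^(1−α) = 410^α · 373^(1−α).
Rearrange to (276/410)^α = (373/493)^(1−α) and take logs: α·-0.395756 = (1−α)·-0.278931.
Thus α·(-0.674687) = -0.278931, so α = -0.278931/-0.674687 ≈ 0.413.

α ≈ 0.413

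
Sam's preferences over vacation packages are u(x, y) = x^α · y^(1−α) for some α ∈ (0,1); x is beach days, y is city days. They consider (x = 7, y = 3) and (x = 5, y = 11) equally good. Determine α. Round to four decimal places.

Set the two utilities equal: 7^α·3^(1−α) = 5^α·11^(1−α).
Rearrange to (7/5)^α = (11/3)^(1−α) and take logs: α·0.3364722 = (1−α)·1.2992830.
Thus α·(1.6357552) = 1.2992830, so α = 1.2992830/1.6357552 ≈ 0.7943.

α ≈ 0.7943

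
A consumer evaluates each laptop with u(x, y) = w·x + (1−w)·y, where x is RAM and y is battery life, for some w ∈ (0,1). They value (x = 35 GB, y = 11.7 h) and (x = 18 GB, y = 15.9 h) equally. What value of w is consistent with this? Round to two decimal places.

Indifference: w·35 + (1−w)·11.7 = w·18 + (1−w)·15.9.
Rearranging, 17·w − 4.2·(1−w) = 0.
The marginal rate of substitution is 4.2/17, so w = 4.2/(17+4.2) = 0.20.

w = 0.20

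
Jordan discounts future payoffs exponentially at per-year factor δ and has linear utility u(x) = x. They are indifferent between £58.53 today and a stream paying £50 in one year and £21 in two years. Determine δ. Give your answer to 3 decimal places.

δ ≈ 0.860

The stream is worth 50δ + 21δ² today, so 50δ + 21δ² = 58.53.
That is, 21δ² + 50δ − 58.53 = 0, a quadratic in δ.
The positive root is δ = [−50 + √(50² + 4·21·58.53)] / (2·21) = (−50 + 86.119)/42 ≈ 0.860.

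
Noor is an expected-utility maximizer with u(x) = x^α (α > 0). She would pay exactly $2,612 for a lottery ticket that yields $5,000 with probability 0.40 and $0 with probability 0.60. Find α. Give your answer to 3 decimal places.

EU(lottery) = 0.40·5000^α + 0.60·0 = 0.40·5000^α.
Equating: 2612^α = 0.40·5000^α, i.e. 0.5224^α = 0.40.
Taking logs: α·ln(2612/5000) = ln(0.40), so α = -0.916291 / -0.649322 ≈ 1.411.

α ≈ 1.411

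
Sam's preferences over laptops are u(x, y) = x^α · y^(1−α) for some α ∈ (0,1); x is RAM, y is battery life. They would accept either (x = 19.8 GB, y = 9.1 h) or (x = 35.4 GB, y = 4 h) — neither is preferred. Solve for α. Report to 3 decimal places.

Set the two utilities equal: 19.8^α·9.1^(1−α) = 35.4^α·4^(1−α).
Taking logs: α·ln 19.8 + (1−α)·ln 9.1 = α·ln 35.4 + (1−α)·ln 4, i.e. α·-0.581030 = (1−α)·-0.821980.
Thus α·(-1.403010) = -0.821980, so α = -0.821980/-1.403010 ≈ 0.586.

α ≈ 0.586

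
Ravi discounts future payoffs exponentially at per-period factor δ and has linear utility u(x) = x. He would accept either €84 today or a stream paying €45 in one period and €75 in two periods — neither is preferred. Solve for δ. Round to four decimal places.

δ ≈ 0.8000

Equating present values: 84 = 45δ + 75δ².
So 75δ² + 45δ − 84 = 0.
By the quadratic formula (taking the positive root), δ = (−45 + √27225.00) / 150 ≈ 0.8000.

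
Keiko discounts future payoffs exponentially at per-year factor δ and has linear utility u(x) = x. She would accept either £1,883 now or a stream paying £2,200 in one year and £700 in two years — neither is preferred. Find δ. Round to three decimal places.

δ ≈ 0.700

Present value of the stream is 2200·δ + 700·δ². Indifference gives 2200δ + 700δ² = 1883.
Rearranged: 700δ² + 2200δ − 1883 = 0.
δ = (−2200 + √(2200² + 4·700·1883)) / (2·700) = (−2200 + √10112400.00) / 1400 ≈ 0.700.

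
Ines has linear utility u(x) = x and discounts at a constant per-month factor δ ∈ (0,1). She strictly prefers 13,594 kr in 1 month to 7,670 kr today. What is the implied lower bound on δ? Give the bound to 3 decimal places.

The preference means 7670 < δ·13594.
So δ > 7670/13594 = 0.56422.

δ > 0.564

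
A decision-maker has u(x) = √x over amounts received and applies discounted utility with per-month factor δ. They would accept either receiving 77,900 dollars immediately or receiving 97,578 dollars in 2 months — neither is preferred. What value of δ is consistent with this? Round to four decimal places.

Indifference means u(77900) = δ^2 · u(97578), so δ^2 = u(77900)/u(97578).
Since u(x) = √x, δ^2 = √(77900/97578) = 0.89350.
Taking the square root: δ = 0.89350^(1/2) ≈ 0.9452.

δ ≈ 0.9452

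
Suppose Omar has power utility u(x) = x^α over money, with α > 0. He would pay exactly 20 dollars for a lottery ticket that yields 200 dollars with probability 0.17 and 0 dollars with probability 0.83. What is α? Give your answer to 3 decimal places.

EU(lottery) = 0.17·200^α + 0.83·0 = 0.17·200^α.
Indifference: 20^α = 0.17·200^α, so (20/200)^α = 0.17.
Take logs: α = ln 0.17 / ln(20/200) ≈ 0.76955.

α ≈ 0.770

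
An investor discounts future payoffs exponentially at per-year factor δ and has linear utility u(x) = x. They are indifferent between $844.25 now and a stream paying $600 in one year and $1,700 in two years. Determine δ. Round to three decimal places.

The stream is worth 600δ + 1700δ² today, so 600δ + 1700δ² = 844.25.
That is, 1700δ² + 600δ − 844.25 = 0, a quadratic in δ.
δ = (−600 + √(600² + 4·1700·844.25)) / (2·1700) = (−600 + √6100900.00) / 3400 ≈ 0.550.

δ ≈ 0.550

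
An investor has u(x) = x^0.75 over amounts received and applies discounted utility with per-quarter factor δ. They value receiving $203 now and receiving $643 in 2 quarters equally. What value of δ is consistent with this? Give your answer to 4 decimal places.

Indifference means u(203) = δ^2 · u(643), so δ^2 = u(203)/u(643).
Since u(x) = x^0.75, δ^2 = (203/643)^0.75 = 0.31571^0.75 = 0.42118.
Taking the square root: δ = 0.42118^(1/2) ≈ 0.6490.

δ ≈ 0.6490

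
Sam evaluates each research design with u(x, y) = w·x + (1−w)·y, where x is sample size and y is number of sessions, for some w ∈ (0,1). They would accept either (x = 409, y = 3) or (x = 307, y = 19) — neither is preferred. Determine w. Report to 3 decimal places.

w = 0.136

Indifference: w·409 + (1−w)·3 = w·307 + (1−w)·19.
Rearranging, 102·w − 16·(1−w) = 0.
The marginal rate of substitution is 16/102, so w = 16/(102+16) = 0.136.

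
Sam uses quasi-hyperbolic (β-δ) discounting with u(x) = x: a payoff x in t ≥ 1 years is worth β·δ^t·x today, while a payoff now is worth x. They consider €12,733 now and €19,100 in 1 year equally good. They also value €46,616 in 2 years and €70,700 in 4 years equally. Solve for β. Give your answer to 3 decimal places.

The second indifference involves only future payoffs, so β cancels: β·δ^2·46616 = β·δ^4·70700, giving δ^2 = 46616/70700 = 0.65935, so δ = 0.81200.
Now use the now-vs-future pair: 12733 = β·δ·19100 gives β = 12733/(0.81200·19100) ≈ 0.821.

β ≈ 0.821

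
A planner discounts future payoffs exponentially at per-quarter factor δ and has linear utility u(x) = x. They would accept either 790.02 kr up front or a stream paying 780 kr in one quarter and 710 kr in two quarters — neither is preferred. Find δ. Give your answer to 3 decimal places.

δ ≈ 0.640

The stream is worth 780δ + 710δ² today, so 780δ + 710δ² = 790.02.
So 710δ² + 780δ − 790.02 = 0.
δ = (−780 + √(780² + 4·710·790.02)) / (2·710) = (−780 + √2852056.80) / 1420 ≈ 0.640.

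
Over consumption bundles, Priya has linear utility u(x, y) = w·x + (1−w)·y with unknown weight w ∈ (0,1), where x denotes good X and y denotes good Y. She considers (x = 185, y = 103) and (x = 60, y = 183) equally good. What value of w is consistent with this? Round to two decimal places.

w = 0.39

Indifference: w·185 + (1−w)·103 = w·60 + (1−w)·183.
Rearranging, 125·w − 80·(1−w) = 0.
The marginal rate of substitution is 80/125, so w = 80/(125+80) = 0.39.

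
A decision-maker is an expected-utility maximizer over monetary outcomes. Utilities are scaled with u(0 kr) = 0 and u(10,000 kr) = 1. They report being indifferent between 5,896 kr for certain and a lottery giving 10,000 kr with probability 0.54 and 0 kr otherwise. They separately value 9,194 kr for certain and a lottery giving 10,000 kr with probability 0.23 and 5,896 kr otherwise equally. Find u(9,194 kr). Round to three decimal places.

The first gamble pins u(5,896 kr): it must equal 0.54·1 + 0.46·0 = 0.54.
Chaining: u(9,194 kr) = 0.23·1.00 + 0.77·0.54 = 0.6458.

0.646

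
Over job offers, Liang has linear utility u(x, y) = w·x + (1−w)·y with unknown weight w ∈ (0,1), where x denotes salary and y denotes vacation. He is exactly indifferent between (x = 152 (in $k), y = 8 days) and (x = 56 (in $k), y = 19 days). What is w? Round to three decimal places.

w = 0.103

u(152,8) = u(56,19) means w·152 + (1−w)·8 = w·56 + (1−w)·19.
w·(152−56) = (1−w)·(19−8), i.e. w·96 = (1−w)·11.
Hence w = 11/(96+11) = 11/107 = 0.103.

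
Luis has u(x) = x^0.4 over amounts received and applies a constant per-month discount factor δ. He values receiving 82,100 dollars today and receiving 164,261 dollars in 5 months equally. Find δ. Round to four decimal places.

δ ≈ 0.9460

Indifference means u(82100) = δ^5 · u(164261), so δ^5 = u(82100)/u(164261).
With u(x) = x^0.4: δ^5 = 82100^0.4/164261^0.4 = (82100/164261)^0.4 = 0.75775.
So δ = 0.75775^(1/5) ≈ 0.9460.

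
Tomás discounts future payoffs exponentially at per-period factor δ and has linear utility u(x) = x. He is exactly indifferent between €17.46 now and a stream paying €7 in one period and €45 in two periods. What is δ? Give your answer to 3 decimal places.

δ ≈ 0.550

Present value of the stream is 7·δ + 45·δ². Indifference gives 7δ + 45δ² = 17.46.
Rearranged: 45δ² + 7δ − 17.46 = 0.
The positive root is δ = [−7 + √(7² + 4·45·17.46)] / (2·45) = (−7 + 56.496)/90 ≈ 0.550.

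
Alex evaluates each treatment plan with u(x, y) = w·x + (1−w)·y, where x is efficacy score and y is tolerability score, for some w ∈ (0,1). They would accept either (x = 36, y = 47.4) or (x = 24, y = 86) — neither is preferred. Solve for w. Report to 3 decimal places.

w = 0.763

Equating utilities: w·36 + (1−w)·47.4 = w·24 + (1−w)·86.
Collecting terms: w·12 = (1−w)·38.6.
Hence w = 38.6/(12+38.6) = 38.6/50.6 = 0.763.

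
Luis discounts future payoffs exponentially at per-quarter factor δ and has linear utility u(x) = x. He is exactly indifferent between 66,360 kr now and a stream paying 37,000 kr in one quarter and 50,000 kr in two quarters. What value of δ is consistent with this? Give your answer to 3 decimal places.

Present value of the stream is 37000·δ + 50000·δ². Indifference gives 37000δ + 50000δ² = 66360.
That is, 50000δ² + 37000δ − 66360 = 0, a quadratic in δ.
By the quadratic formula (taking the positive root), δ = (−37000 + √14641000000.00) / 100000 ≈ 0.840.

δ ≈ 0.840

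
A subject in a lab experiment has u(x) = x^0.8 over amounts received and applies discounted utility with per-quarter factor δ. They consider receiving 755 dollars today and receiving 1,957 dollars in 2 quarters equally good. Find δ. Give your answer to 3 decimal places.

The payoff in 2 quarters is discounted by δ^2, so u(755) = δ^2·u(1957) and δ^2 = u(755)/u(1957).
Since u(x) = x^0.8, δ^2 = (755/1957)^0.8 = 0.38579^0.8 = 0.46675.
Taking the square root: δ = 0.46675^(1/2) ≈ 0.683.

δ ≈ 0.683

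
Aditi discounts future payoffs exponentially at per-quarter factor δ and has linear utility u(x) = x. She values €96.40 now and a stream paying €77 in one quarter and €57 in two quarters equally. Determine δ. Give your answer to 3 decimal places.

δ ≈ 0.790

The stream is worth 77δ + 57δ² today, so 77δ + 57δ² = 96.40.
That is, 57δ² + 77δ − 96.40 = 0, a quadratic in δ.
By the quadratic formula (taking the positive root), δ = (−77 + √27908.20) / 114 ≈ 0.790.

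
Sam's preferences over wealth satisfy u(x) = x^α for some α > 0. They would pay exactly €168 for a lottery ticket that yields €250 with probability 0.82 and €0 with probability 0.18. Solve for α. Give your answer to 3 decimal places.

EU(lottery) = 0.82·250^α + 0.18·0 = 0.82·250^α.
Indifference: 168^α = 0.82·250^α, so (168/250)^α = 0.82.
Taking logs: α·ln(168/250) = ln(0.82), so α = -0.198451 / -0.397497 ≈ 0.499.

α ≈ 0.499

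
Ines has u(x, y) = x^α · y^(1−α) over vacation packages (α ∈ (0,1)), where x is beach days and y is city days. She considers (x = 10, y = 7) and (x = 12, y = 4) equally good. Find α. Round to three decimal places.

α ≈ 0.754

Indifference: 10^α · 7^(1−α) = 12^α · 4^(1−α).
Taking logs: α·ln 10 + (1−α)·ln 7 = α·ln 12 + (1−α)·ln 4, i.e. α·-0.182322 = (1−α)·-0.559616.
So α/(1−α) = (-0.559616)/(-0.182322) = 3.069383, and α = 3.069383/4.069383 ≈ 0.754.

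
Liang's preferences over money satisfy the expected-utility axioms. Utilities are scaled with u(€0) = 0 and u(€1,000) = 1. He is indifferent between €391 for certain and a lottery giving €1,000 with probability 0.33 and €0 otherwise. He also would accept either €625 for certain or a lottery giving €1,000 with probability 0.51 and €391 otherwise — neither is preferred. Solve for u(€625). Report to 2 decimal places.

0.67

The first gamble pins u(€391): it must equal 0.33·1 + 0.67·0 = 0.33.
Chaining: u(€625) = 0.51·1.00 + 0.49·0.33 = 0.6717.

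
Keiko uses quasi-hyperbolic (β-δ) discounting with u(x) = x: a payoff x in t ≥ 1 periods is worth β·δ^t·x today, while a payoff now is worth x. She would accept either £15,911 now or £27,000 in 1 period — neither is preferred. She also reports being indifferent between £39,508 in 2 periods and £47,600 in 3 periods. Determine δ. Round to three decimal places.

δ ≈ 0.830

Both payoffs in the second observation are in the future, so β drops out: δ^2·39508 = δ^3·47600 ⇒ δ = 39508/47600 = 0.83000.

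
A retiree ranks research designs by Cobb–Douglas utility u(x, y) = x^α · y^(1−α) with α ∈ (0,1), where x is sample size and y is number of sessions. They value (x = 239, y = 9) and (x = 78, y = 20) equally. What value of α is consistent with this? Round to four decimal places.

α ≈ 0.4163

Set the two utilities equal: 239^α·9^(1−α) = 78^α·20^(1−α).
(239/78)^α = (20/9)^(1−α); take logs: α·ln(239/78) = (1−α)·ln(20/9), i.e. α·1.1197547 = (1−α)·0.7985077.
Thus α·(1.9182624) = 0.7985077, so α = 0.7985077/1.9182624 ≈ 0.4163.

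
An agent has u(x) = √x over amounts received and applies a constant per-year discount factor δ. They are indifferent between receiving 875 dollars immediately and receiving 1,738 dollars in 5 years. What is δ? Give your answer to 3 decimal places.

δ ≈ 0.934

The payoff in 5 years is discounted by δ^5, so u(875) = δ^5·u(1738) and δ^5 = u(875)/u(1738).
Since u(x) = √x, δ^5 = √(875/1738) = 0.70954.
Hence δ = (0.70954)^(1/5) = 0.93368.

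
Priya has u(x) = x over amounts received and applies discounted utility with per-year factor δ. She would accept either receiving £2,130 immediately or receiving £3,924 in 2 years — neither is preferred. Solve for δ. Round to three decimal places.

δ ≈ 0.737

Indifference means u(2130) = δ^2 · u(3924), so δ^2 = u(2130)/u(3924).
With u(x) = x: δ^2 = 2130/3924 = 0.54281.
Hence δ = (0.54281)^(1/2) = 0.73676.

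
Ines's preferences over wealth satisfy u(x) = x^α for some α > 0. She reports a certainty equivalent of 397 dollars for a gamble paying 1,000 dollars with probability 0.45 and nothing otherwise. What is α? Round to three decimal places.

α ≈ 0.864

EU(lottery) = 0.45·1000^α + 0.55·0 = 0.45·1000^α.
Equating: 397^α = 0.45·1000^α, i.e. 0.3970^α = 0.45.
Take logs: α = ln 0.45 / ln(397/1000) ≈ 0.86436.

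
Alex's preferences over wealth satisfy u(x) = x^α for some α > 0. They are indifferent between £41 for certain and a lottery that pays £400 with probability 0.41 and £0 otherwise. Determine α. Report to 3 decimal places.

Since u(0) = 0, the lottery's EU is 0.41·400^α.
Equating: 41^α = 0.41·400^α, i.e. 0.1025^α = 0.41.
Taking logs: α·ln(41/400) = ln(0.41), so α = -0.891598 / -2.277892 ≈ 0.391.

α ≈ 0.391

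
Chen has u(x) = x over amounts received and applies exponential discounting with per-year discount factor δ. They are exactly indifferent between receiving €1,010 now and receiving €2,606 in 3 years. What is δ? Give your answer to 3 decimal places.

The payoff in 3 years is discounted by δ^3, so u(1010) = δ^3·u(2606) and δ^3 = u(1010)/u(2606).
With u(x) = x: δ^3 = 1010/2606 = 0.38757.
Hence δ = (0.38757)^(1/3) = 0.72909.

δ ≈ 0.729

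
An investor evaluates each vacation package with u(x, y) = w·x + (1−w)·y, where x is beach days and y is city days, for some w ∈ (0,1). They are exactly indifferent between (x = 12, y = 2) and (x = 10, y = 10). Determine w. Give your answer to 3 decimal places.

Indifference: w·12 + (1−w)·2 = w·10 + (1−w)·10.
Rearranging, 2·w − 8·(1−w) = 0.
Hence w = 8/(2+8) = 8/10 = 0.800.

w = 0.800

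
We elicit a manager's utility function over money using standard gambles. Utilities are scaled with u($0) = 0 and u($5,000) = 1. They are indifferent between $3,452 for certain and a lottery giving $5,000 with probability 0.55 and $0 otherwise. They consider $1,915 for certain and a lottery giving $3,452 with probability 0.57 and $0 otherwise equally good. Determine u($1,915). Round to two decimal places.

0.31

The first gamble pins u($3,452): it must equal 0.55·1 + 0.45·0 = 0.55.
The second indifference gives u($1,915) = 0.57·u($3,452) + 0.43·u($0) = 0.57·0.55 + 0.43·0.00 = 0.3135.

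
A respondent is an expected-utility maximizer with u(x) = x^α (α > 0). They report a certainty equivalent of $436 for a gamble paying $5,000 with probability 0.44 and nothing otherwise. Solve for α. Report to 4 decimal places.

Since u(0) = 0, the lottery's EU is 0.44·5000^α.
Indifference: 436^α = 0.44·5000^α, so (436/5000)^α = 0.44.
Take logs: α = ln 0.44 / ln(436/5000) ≈ 0.336529.

α ≈ 0.3365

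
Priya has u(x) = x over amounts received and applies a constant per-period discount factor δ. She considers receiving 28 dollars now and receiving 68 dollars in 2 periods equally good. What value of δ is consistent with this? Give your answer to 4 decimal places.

Equating discounted utilities: u(28) = δ^2·u(68) ⇒ δ^2 = u(28)/u(68).
With u(x) = x: δ^2 = 28/68 = 0.41176.
So δ = 0.41176^(1/2) ≈ 0.6417.

δ ≈ 0.6417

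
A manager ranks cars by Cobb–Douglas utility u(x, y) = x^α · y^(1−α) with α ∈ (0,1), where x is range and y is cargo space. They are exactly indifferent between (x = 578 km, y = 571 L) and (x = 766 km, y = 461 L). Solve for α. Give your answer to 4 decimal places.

α ≈ 0.4318

The Cobb–Douglas utilities coincide, so 578^α·571^(1−α) = 766^α·461^(1−α).
(578/766)^α = (461/571)^(1−α); take logs: α·ln(578/766) = (1−α)·ln(461/571), i.e. α·-0.2816083 = (1−α)·-0.2139912.
Thus α·(-0.4955995) = -0.2139912, so α = -0.2139912/-0.4955995 ≈ 0.4318.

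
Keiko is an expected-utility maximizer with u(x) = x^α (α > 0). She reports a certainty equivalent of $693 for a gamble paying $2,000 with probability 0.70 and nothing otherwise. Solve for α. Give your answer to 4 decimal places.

α ≈ 0.3365

Since u(0) = 0, the lottery's EU is 0.70·2000^α.
Setting u(693) equal to that: 693^α = 0.70·2000^α ⇒ (693/2000)^α = 0.70.
α = ln(0.70) / ln(693/2000) = -0.3566749/-1.0598725 ≈ 0.3365.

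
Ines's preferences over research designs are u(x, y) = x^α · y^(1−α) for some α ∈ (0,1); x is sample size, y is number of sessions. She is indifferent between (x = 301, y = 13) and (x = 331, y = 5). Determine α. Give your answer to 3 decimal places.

Set the two utilities equal: 301^α·13^(1−α) = 331^α·5^(1−α).
(301/331)^α = (5/13)^(1−α); take logs: α·ln(301/331) = (1−α)·ln(5/13), i.e. α·-0.095008 = (1−α)·-0.955511.
Thus α·(-1.050519) = -0.955511, so α = -0.955511/-1.050519 ≈ 0.910.

α ≈ 0.910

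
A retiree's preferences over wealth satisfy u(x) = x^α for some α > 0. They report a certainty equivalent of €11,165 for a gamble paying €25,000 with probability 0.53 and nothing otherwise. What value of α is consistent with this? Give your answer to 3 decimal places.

The lottery's expected utility is 0.53·u(25000) + 0.47·u(0) = 0.53·25000^α (since u(0) = 0 for α > 0).
Equating: 11165^α = 0.53·25000^α, i.e. 0.4466^α = 0.53.
α = ln(0.53) / ln(11165/25000) = -0.634878/-0.806092 ≈ 0.788.

α ≈ 0.788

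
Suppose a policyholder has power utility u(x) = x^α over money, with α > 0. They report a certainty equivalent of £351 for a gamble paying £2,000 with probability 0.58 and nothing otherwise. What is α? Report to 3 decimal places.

The lottery's expected utility is 0.58·u(2000) + 0.42·u(0) = 0.58·2000^α (since u(0) = 0 for α > 0).
Equating: 351^α = 0.58·2000^α, i.e. 0.1755^α = 0.58.
Taking logs: α·ln(351/2000) = ln(0.58), so α = -0.544727 / -1.740116 ≈ 0.313.

α ≈ 0.313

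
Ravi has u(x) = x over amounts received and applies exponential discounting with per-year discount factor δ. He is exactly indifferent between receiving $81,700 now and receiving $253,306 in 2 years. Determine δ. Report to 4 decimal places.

δ ≈ 0.5679

Equating discounted utilities: u(81700) = δ^2·u(253306) ⇒ δ^2 = u(81700)/u(253306).
With u(x) = x: δ^2 = 81700/253306 = 0.32253.
Taking the square root: δ = 0.32253^(1/2) ≈ 0.5679.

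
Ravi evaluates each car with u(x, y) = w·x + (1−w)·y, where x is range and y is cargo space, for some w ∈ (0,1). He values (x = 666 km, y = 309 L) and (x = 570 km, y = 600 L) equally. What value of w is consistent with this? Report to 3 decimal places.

w = 0.752

u(666,309) = u(570,600) means w·666 + (1−w)·309 = w·570 + (1−w)·600.
w·(666−570) = (1−w)·(600−309), i.e. w·96 = (1−w)·291.
So w/(1−w) = 291/96 = 3.0312, giving w = 291/(96+291) = 0.752.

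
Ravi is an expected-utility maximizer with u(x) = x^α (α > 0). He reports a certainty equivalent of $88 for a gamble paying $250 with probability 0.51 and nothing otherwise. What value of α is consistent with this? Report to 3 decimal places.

α ≈ 0.645

The lottery's expected utility is 0.51·u(250) + 0.49·u(0) = 0.51·250^α (since u(0) = 0 for α > 0).
Setting u(88) equal to that: 88^α = 0.51·250^α ⇒ (88/250)^α = 0.51.
Taking logs: α·ln(88/250) = ln(0.51), so α = -0.673345 / -1.044124 ≈ 0.645.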